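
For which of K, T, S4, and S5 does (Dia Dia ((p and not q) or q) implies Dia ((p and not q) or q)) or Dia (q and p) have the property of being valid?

S4-tableau for the negation not ((Dia Dia ((p and not q) or q) implies Dia ((p and not q) or q)) or Dia (q and p)):
1. not ((Dia Dia ((p and not q) or q) implies Dia ((p and not q) or q)) or Dia (q and p)), 0
2. not (Dia Dia ((p and not q) or q) implies Dia ((p and not q) or q)), 0
3. not Dia (q and p), 0
4. Dia Dia ((p and not q) or q), 0
5. not Dia ((p and not q) or q), 0
6. not (q and p), 0
7. not ((p and not q) or q), 0
8. not (p and not q), 0
9. not q, 0
10. not p, 0
11. Dia ((p and not q) or q), 1
12. not (q and p), 1
13. not ((p and not q) or q), 1
14. not (p and not q), 1
15. not q, 1
16. not p, 1
17. (p and not q) or q, 2
18. not (q and p), 2
19. not ((p and not q) or q), 2
20. not (p and not q), 2
21. not q, 2
22. p and not q, 2
23. p, 2
24. q, 2
Accessibility: 0R0, 0R1, 0R2, 1R1, 1R2, 2R2
Branch closes: q and not q both at 2.
Every branch closes (one shown): valid in S4, hence also in S5 (every theorem of S4 is a theorem of S5).
T-tableau for the negation not ((Dia Dia ((p and not q) or q) implies Dia ((p and not q) or q)) or Dia (q and p)):
1. not ((Dia Dia ((p and not q) or q) implies Dia ((p and not q) or q)) or Dia (q and p)), 0
2. not (Dia Dia ((p and not q) or q) implies Dia ((p and not q) or q)), 0
3. not Dia (q and p), 0
4. Dia Dia ((p and not q) or q), 0
5. not Dia ((p and not q) or q), 0
6. not (q and p), 0
7. not ((p and not q) or q), 0
8. not (p and not q), 0
9. not q, 0
10. not p, 0
11. Dia ((p and not q) or q), 1
12. not (q and p), 1
13. not ((p and not q) or q), 1
14. not (p and not q), 1
15. not q, 1
16. not p, 1
17. (p and not q) or q, 2
18. q, 2
Accessibility: 0R0, 0R1, 1R1, 1R2, 2R2
Complete open branch: countermodel on a T-frame, so not valid in T, nor in K (the same frame is also a K-frame).

S4, S5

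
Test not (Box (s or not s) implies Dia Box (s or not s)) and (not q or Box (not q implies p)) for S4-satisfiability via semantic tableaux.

No, unsatisfiable

1. not (Box (s or not s) implies Dia Box (s or not s)) and (not q or Box (not q implies p)), w0
2. not (Box (s or not s) implies Dia Box (s or not s)), w0
3. not q or Box (not q implies p), w0
4. Box (s or not s), w0
5. not Dia Box (s or not s), w0
6. s or not s, w0
7. not Box (s or not s), w0
8. Box (not q implies p), w0
9. not q implies p, w0
10. not s, w0
11. p, w0
12. not (s or not s), w1
13. not s, w1
14. s, w1
Accessibility: w0Rw0, w0Rw1, w1Rw1
Branch closes: s and not s both at w1.
All branches of the tableau close; one closing branch shown above.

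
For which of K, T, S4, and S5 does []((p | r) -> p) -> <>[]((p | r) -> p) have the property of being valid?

T-tableau for the negation ~([]((p | r) -> p) -> <>[]((p | r) -> p)):
1. ~([]((p | r) -> p) -> <>[]((p | r) -> p)), u
2. []((p | r) -> p), u   [~->-rule on 1]
3. ~<>[]((p | r) -> p), u   [~->-rule on 1]
4. (p | r) -> p, u   [[]-rule on 2 via uRu]
5. ~[]((p | r) -> p), u   [~<>-rule on 3 via uRu]
6. ~(p | r), u   [->-rule on 4 (branches; this branch)]
7. ~p, u   [~|-rule on 6]
8. ~r, u   [~|-rule on 6]
9. ~((p | r) -> p), v   [~[]-rule on 5: fresh world v, uRv]
10. p | r, v   [~->-rule on 9]
11. ~p, v   [~->-rule on 9]
12. (p | r) -> p, v   [[]-rule on 2 via uRv]
13. ~[]((p | r) -> p), v   [~<>-rule on 3 via uRv]
14. r, v   [|-rule on 10 (branches; this branch)]
15. ~(p | r), v   [->-rule on 12 (branches; this branch)]
16. ~r, v   [~|-rule on 15]
Accessibility: uRu, uRv, vRv
Branch closes: r and ~r both at v.
Every branch closes (one shown): valid in T, hence also in S4, S5 (every theorem of T is a theorem of S4 and S5).
K-tableau for the negation ~([]((p | r) -> p) -> <>[]((p | r) -> p)):
1. ~([]((p | r) -> p) -> <>[]((p | r) -> p)), u
2. []((p | r) -> p), u   [~->-rule on 1]
3. ~<>[]((p | r) -> p), u   [~->-rule on 1]
Complete open branch: countermodel on a K-frame, so not valid in K.

T, S4, S5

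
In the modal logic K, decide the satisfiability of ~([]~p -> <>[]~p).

Yes, satisfiable

1. ~([]~p -> <>[]~p), 0
2. []~p, 0
3. ~<>[]~p, 0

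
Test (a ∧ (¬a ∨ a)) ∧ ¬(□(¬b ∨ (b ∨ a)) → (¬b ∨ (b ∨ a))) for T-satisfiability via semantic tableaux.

Unsatisfiable

1. (a ∧ (¬a ∨ a)) ∧ ¬(□(¬b ∨ (b ∨ a)) → (¬b ∨ (b ∨ a))), 0
2. a ∧ (¬a ∨ a), 0
3. ¬(□(¬b ∨ (b ∨ a)) → (¬b ∨ (b ∨ a))), 0
4. a, 0
5. ¬a ∨ a, 0
6. □(¬b ∨ (b ∨ a)), 0
7. ¬(¬b ∨ (b ∨ a)), 0
8. b, 0
9. ¬(b ∨ a), 0
10. ¬b, 0
11. ¬a, 0
Accessibility: 0R0
Branch closes: b and ¬b both at 0.
(One branch shown.) All branches close.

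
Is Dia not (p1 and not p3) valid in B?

Invalid (countermodel exists)

Tableau for the negation not Dia not (p1 and not p3):
1. not Dia not (p1 and not p3), w0
2. p1 and not p3, w0
3. p1, w0
4. not p3, w0
Accessibility: w0Rw0
The negation has an open branch (countermodel exists).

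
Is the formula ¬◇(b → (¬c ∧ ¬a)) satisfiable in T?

1. ¬◇(b → (¬c ∧ ¬a)), 0
2. ¬(b → (¬c ∧ ¬a)), 0
3. b, 0
4. ¬(¬c ∧ ¬a), 0
5. a, 0
Accessibility: 0R0

Yes, satisfiable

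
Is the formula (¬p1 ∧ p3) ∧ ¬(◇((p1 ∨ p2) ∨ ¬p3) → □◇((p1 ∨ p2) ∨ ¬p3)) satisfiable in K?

Yes, satisfiable

1. (¬p1 ∧ p3) ∧ ¬(◇((p1 ∨ p2) ∨ ¬p3) → □◇((p1 ∨ p2) ∨ ¬p3)), 0
2. ¬p1 ∧ p3, 0
3. ¬(◇((p1 ∨ p2) ∨ ¬p3) → □◇((p1 ∨ p2) ∨ ¬p3)), 0
4. ¬p1, 0
5. p3, 0
6. ◇((p1 ∨ p2) ∨ ¬p3), 0
7. ¬□◇((p1 ∨ p2) ∨ ¬p3), 0
8. (p1 ∨ p2) ∨ ¬p3, 1
9. ¬p3, 1
10. ¬◇((p1 ∨ p2) ∨ ¬p3), 2
Accessibility: 0R1, 0R2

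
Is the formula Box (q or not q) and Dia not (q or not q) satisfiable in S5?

1. Box (q or not q) and Dia not (q or not q), u
2. Box (q or not q), u
3. Dia not (q or not q), u
4. q or not q, u
5. not q, u
6. not (q or not q), v
7. not q, v
8. q, v
Accessibility: uRu, uRv, vRu, vRv
Branch closes: q and not q both at v.
All branches of the tableau close; one closing branch shown above.

Unsatisfiable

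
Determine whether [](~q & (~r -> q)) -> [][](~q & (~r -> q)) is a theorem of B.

Tableau for the negation ~([](~q & (~r -> q)) -> [][](~q & (~r -> q))):
1. ~([](~q & (~r -> q)) -> [][](~q & (~r -> q))), 0
2. [](~q & (~r -> q)), 0   [~->-rule on 1]
3. ~[][](~q & (~r -> q)), 0   [~->-rule on 1]
4. ~q & (~r -> q), 0   [[]-rule on 2 via 0R0]
5. ~q, 0   [&-rule on 4]
6. ~r -> q, 0   [&-rule on 4]
7. r, 0   [->-rule on 6 (branches; this branch)]
8. ~[](~q & (~r -> q)), 1   [~[]-rule on 3: fresh world 1, 0R1]
9. ~q & (~r -> q), 1   [[]-rule on 2 via 0R1]
10. ~q, 1   [&-rule on 9]
11. ~r -> q, 1   [&-rule on 9]
12. r, 1   [->-rule on 11 (branches; this branch)]
13. ~(~q & (~r -> q)), 2   [~[]-rule on 8: fresh world 2, 1R2]
14. ~(~r -> q), 2   [~&-rule on 13 (branches; this branch)]
15. ~r, 2   [~->-rule on 14]
16. ~q, 2   [~->-rule on 14]
Accessibility: 0R0, 0R1, 1R0, 1R1, 1R2, 2R1, 2R2
The negation has an open branch (countermodel exists).

Invalid (countermodel exists)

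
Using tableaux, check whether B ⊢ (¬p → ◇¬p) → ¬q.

Tableau for the negation ¬((¬p → ◇¬p) → ¬q):
1. ¬((¬p → ◇¬p) → ¬q), 0
2. ¬p → ◇¬p, 0
3. q, 0
4. ◇¬p, 0
5. ¬p, 1
Accessibility: 0R0, 0R1, 1R0, 1R1
The negation has an open branch (countermodel exists).

Invalid (countermodel exists)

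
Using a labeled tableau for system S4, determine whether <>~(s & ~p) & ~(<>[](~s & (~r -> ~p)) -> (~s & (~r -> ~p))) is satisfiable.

Satisfiable

1. <>~(s & ~p) & ~(<>[](~s & (~r -> ~p)) -> (~s & (~r -> ~p))), w0
2. <>~(s & ~p), w0   [&-rule on 1]
3. ~(<>[](~s & (~r -> ~p)) -> (~s & (~r -> ~p))), w0   [&-rule on 1]
4. <>[](~s & (~r -> ~p)), w0   [~->-rule on 3]
5. ~(~s & (~r -> ~p)), w0   [~->-rule on 3]
6. ~(~r -> ~p), w0   [~&-rule on 5 (branches; this branch)]
7. ~r, w0   [~->-rule on 6]
8. p, w0   [~->-rule on 6]
9. ~(s & ~p), w1   [<>-rule on 2: fresh world w1, w0Rw1]
10. p, w1   [~&-rule on 9 (branches; this branch)]
11. [](~s & (~r -> ~p)), w2   [<>-rule on 4: fresh world w2, w0Rw2]
12. ~s & (~r -> ~p), w2   [[]-rule on 11 via w2Rw2]
13. ~s, w2   [&-rule on 12]
14. ~r -> ~p, w2   [&-rule on 12]
15. ~p, w2   [->-rule on 14 (branches; this branch)]
Accessibility: w0Rw0, w0Rw1, w0Rw2, w1Rw1, w2Rw2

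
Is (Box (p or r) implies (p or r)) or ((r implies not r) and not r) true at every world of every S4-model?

Valid in S4

Tableau for the negation not ((Box (p or r) implies (p or r)) or ((r implies not r) and not r)):
1. not ((Box (p or r) implies (p or r)) or ((r implies not r) and not r)), u
2. not (Box (p or r) implies (p or r)), u   [neg-or-rule on 1]
3. not ((r implies not r) and not r), u   [neg-or-rule on 1]
4. Box (p or r), u   [neg-implies-rule on 2]
5. not (p or r), u   [neg-implies-rule on 2]
6. not p, u   [neg-or-rule on 5]
7. not r, u   [neg-or-rule on 5]
8. p or r, u   [Box-rule on 4 via uRu]
9. not (r implies not r), u   [neg-and-rule on 3 (branches; this branch)]
10. r, u   [neg-implies-rule on 9]
Accessibility: uRu
Branch closes: r and not r both at u.
All branches of the negation close; one closing branch shown above.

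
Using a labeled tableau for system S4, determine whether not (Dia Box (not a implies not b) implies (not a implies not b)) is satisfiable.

Satisfiable

1. not (Dia Box (not a implies not b) implies (not a implies not b)), 0
2. Dia Box (not a implies not b), 0
3. not (not a implies not b), 0
4. not a, 0
5. b, 0
6. Box (not a implies not b), 1
7. not a implies not b, 1
8. not b, 1
Accessibility: 0R0, 0R1, 1R1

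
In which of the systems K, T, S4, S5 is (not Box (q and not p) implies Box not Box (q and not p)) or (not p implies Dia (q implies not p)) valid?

T, S4, S5

T-tableau for the negation not ((not Box (q and not p) implies Box not Box (q and not p)) or (not p implies Dia (q implies not p))):
1. not ((not Box (q and not p) implies Box not Box (q and not p)) or (not p implies Dia (q implies not p))), w0
2. not (not Box (q and not p) implies Box not Box (q and not p)), w0   [neg-or-rule on 1]
3. not (not p implies Dia (q implies not p)), w0   [neg-or-rule on 1]
4. not Box (q and not p), w0   [neg-implies-rule on 2]
5. not Box not Box (q and not p), w0   [neg-implies-rule on 2]
6. not p, w0   [neg-implies-rule on 3]
7. not Dia (q implies not p), w0   [neg-implies-rule on 3]
8. not (q implies not p), w0   [neg-Dia-rule on 7 via w0Rw0]
9. q, w0   [neg-implies-rule on 8]
10. p, w0   [neg-implies-rule on 8]
Accessibility: w0Rw0
Branch closes: p and not p both at w0.
Every branch closes (one shown): valid in T, hence also in S4, S5 (every theorem of T is a theorem of S4 and S5).
K-tableau for the negation not ((not Box (q and not p) implies Box not Box (q and not p)) or (not p implies Dia (q implies not p))):
1. not ((not Box (q and not p) implies Box not Box (q and not p)) or (not p implies Dia (q implies not p))), w0
2. not (not Box (q and not p) implies Box not Box (q and not p)), w0   [neg-or-rule on 1]
3. not (not p implies Dia (q implies not p)), w0   [neg-or-rule on 1]
4. not Box (q and not p), w0   [neg-implies-rule on 2]
5. not Box not Box (q and not p), w0   [neg-implies-rule on 2]
6. not p, w0   [neg-implies-rule on 3]
7. not Dia (q implies not p), w0   [neg-implies-rule on 3]
8. not (q and not p), w1   [neg-Box-rule on 4: fresh world w1, w0Rw1]
9. not (q implies not p), w1   [neg-Dia-rule on 7 via w0Rw1]
10. q, w1   [neg-implies-rule on 9]
11. p, w1   [neg-implies-rule on 9]
12. Box (q and not p), w2   [neg-Box-rule on 5: fresh world w2, w0Rw2]
13. not (q implies not p), w2   [neg-Dia-rule on 7 via w0Rw2]
14. q, w2   [neg-implies-rule on 13]
15. p, w2   [neg-implies-rule on 13]
Accessibility: w0Rw1, w0Rw2
Complete open branch: countermodel on a K-frame, so not valid in K.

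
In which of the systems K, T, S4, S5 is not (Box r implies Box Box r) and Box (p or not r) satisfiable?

K, T

S4-tableau for the formula:
1. not (Box r implies Box Box r) and Box (p or not r), u
2. not (Box r implies Box Box r), u
3. Box (p or not r), u
4. Box r, u
5. not Box Box r, u
6. p or not r, u
7. r, u
8. p, u
9. not Box r, v
10. p or not r, v
11. r, v
12. p, v
13. not r, w
14. p or not r, w
15. r, w
Accessibility: uRu, uRv, uRw, vRv, vRw, wRw
Branch closes: r and not r both at w.
Every branch closes (one shown): unsatisfiable in S4, hence also in S5 (every S5-frame is an S4-frame).
T-tableau for the formula:
1. not (Box r implies Box Box r) and Box (p or not r), u
2. not (Box r implies Box Box r), u
3. Box (p or not r), u
4. Box r, u
5. not Box Box r, u
6. p or not r, u
7. r, u
8. p, u
9. not Box r, v
10. p or not r, v
11. r, v
12. p, v
13. not r, w
Accessibility: uRu, uRv, vRv, vRw, wRw
Complete open branch: satisfiable in T, hence also in K (this T-model is also a K-model).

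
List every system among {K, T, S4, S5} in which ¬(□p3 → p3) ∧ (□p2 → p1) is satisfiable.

K

T-tableau for the formula:
1. ¬(□p3 → p3) ∧ (□p2 → p1), u
2. ¬(□p3 → p3), u
3. □p2 → p1, u
4. □p3, u
5. ¬p3, u
6. p3, u
Accessibility: uRu
Branch closes: p3 and ¬p3 both at u.
Every branch closes (one shown): unsatisfiable in T, hence also in S4, S5 (every S4/S5-frame is a T-frame).
K-tableau for the formula:
1. ¬(□p3 → p3) ∧ (□p2 → p1), u
2. ¬(□p3 → p3), u
3. □p2 → p1, u
4. □p3, u
5. ¬p3, u
6. p1, u
Complete open branch: satisfiable in K.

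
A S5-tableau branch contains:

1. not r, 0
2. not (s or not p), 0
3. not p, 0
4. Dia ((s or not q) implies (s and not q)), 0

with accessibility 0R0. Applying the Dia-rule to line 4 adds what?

a fresh world 1 with 0R1, and (s or not q) implies (s and not q) at 1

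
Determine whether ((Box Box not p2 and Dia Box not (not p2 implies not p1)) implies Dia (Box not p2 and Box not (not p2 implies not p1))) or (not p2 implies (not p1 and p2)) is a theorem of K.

Valid in K

Tableau for the negation not (((Box Box not p2 and Dia Box not (not p2 implies not p1)) implies Dia (Box not p2 and Box not (not p2 implies not p1))) or (not p2 implies (not p1 and p2))):
1. not (((Box Box not p2 and Dia Box not (not p2 implies not p1)) implies Dia (Box not p2 and Box not (not p2 implies not p1))) or (not p2 implies (not p1 and p2))), 0
2. not ((Box Box not p2 and Dia Box not (not p2 implies not p1)) implies Dia (Box not p2 and Box not (not p2 implies not p1))), 0
3. not (not p2 implies (not p1 and p2)), 0
4. Box Box not p2 and Dia Box not (not p2 implies not p1), 0
5. not Dia (Box not p2 and Box not (not p2 implies not p1)), 0
6. not p2, 0
7. not (not p1 and p2), 0
8. Box Box not p2, 0
9. Dia Box not (not p2 implies not p1), 0
10. Box not (not p2 implies not p1), 1
11. not (Box not p2 and Box not (not p2 implies not p1)), 1
12. Box not p2, 1
13. not Box not (not p2 implies not p1), 1
14. not p2 implies not p1, 2
15. not (not p2 implies not p1), 2
16. not p2, 2
17. p1, 2
18. not p1, 2
Accessibility: 0R1, 1R2
Branch closes: p1 and not p1 both at 2.
All branches of the negation close; one closing branch shown above.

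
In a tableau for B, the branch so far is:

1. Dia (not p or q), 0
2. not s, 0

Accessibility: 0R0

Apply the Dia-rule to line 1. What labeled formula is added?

a fresh world 1 with 0R1, and not p or q at 1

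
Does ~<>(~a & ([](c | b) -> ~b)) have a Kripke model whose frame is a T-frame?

1. ~<>(~a & ([](c | b) -> ~b)), u
2. ~(~a & ([](c | b) -> ~b)), u
3. ~([](c | b) -> ~b), u
4. [](c | b), u
5. b, u
6. c | b, u
Accessibility: uRu

Satisfiable (open branch found)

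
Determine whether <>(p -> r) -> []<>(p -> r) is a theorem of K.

No, not valid

Tableau for the negation ~(<>(p -> r) -> []<>(p -> r)):
1. ~(<>(p -> r) -> []<>(p -> r)), 0
2. <>(p -> r), 0   [~->-rule on 1]
3. ~[]<>(p -> r), 0   [~->-rule on 1]
4. p -> r, 1   [<>-rule on 2: fresh world 1, 0R1]
5. r, 1   [->-rule on 4 (branches; this branch)]
6. ~<>(p -> r), 2   [~[]-rule on 3: fresh world 2, 0R2]
Accessibility: 0R1, 0R2
The negation has an open branch (countermodel exists).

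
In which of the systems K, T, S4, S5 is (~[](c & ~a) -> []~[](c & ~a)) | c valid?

S5

S5-tableau for the negation ~((~[](c & ~a) -> []~[](c & ~a)) | c):
1. ~((~[](c & ~a) -> []~[](c & ~a)) | c), u
2. ~(~[](c & ~a) -> []~[](c & ~a)), u
3. ~c, u
4. ~[](c & ~a), u
5. ~[]~[](c & ~a), u
6. ~(c & ~a), v
7. a, v
8. [](c & ~a), w
9. c & ~a, u
10. c, u
11. ~a, u
Accessibility: uRu, uRv, uRw, vRu, vRv, vRw, wRu, wRv, wRw
Branch closes: c and ~c both at u.
Every branch closes (one shown): valid in S5.
S4-tableau for the negation ~((~[](c & ~a) -> []~[](c & ~a)) | c):
1. ~((~[](c & ~a) -> []~[](c & ~a)) | c), u
2. ~(~[](c & ~a) -> []~[](c & ~a)), u
3. ~c, u
4. ~[](c & ~a), u
5. ~[]~[](c & ~a), u
6. ~(c & ~a), v
7. a, v
8. [](c & ~a), w
9. c & ~a, w
10. c, w
11. ~a, w
Accessibility: uRu, uRv, uRw, vRv, wRw
Complete open branch: countermodel on an S4-frame, so not valid in S4, nor in K, T (the same frame is also a K-frame and a T-frame).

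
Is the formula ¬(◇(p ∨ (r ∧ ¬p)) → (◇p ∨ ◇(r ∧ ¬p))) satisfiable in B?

Unsatisfiable (every branch closes)

1. ¬(◇(p ∨ (r ∧ ¬p)) → (◇p ∨ ◇(r ∧ ¬p))), 0
2. ◇(p ∨ (r ∧ ¬p)), 0   [¬→-rule on 1]
3. ¬(◇p ∨ ◇(r ∧ ¬p)), 0   [¬→-rule on 1]
4. ¬◇p, 0   [¬∨-rule on 3]
5. ¬◇(r ∧ ¬p), 0   [¬∨-rule on 3]
6. ¬p, 0   [¬◇-rule on 4 via 0R0]
7. ¬(r ∧ ¬p), 0   [¬◇-rule on 5 via 0R0]
8. ¬r, 0   [¬∧-rule on 7 (branches; this branch)]
9. p ∨ (r ∧ ¬p), 1   [◇-rule on 2: fresh world 1, 0R1]
10. ¬p, 1   [¬◇-rule on 4 via 0R1]
11. ¬(r ∧ ¬p), 1   [¬◇-rule on 5 via 0R1]
12. r ∧ ¬p, 1   [∨-rule on 9 (branches; this branch)]
13. r, 1   [∧-rule on 12]
14. p, 1   [¬∧-rule on 11 (branches; this branch)]
Accessibility: 0R0, 0R1, 1R0, 1R1
Branch closes: p and ¬p both at 1.
Every branch closes; the branch above is one of them.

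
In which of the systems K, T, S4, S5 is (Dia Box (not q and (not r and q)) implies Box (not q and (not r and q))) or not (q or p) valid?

T-tableau for the negation not ((Dia Box (not q and (not r and q)) implies Box (not q and (not r and q))) or not (q or p)):
1. not ((Dia Box (not q and (not r and q)) implies Box (not q and (not r and q))) or not (q or p)), w0
2. not (Dia Box (not q and (not r and q)) implies Box (not q and (not r and q))), w0
3. q or p, w0
4. Dia Box (not q and (not r and q)), w0
5. not Box (not q and (not r and q)), w0
6. p, w0
7. Box (not q and (not r and q)), w1
8. not q and (not r and q), w1
9. not q, w1
10. not r and q, w1
11. not r, w1
12. q, w1
Accessibility: w0Rw0, w0Rw1, w1Rw1
Branch closes: q and not q both at w1.
Every branch closes (one shown): valid in T, hence also in S4, S5 (every theorem of T is a theorem of S4 and S5).
K-tableau for the negation not ((Dia Box (not q and (not r and q)) implies Box (not q and (not r and q))) or not (q or p)):
1. not ((Dia Box (not q and (not r and q)) implies Box (not q and (not r and q))) or not (q or p)), w0
2. not (Dia Box (not q and (not r and q)) implies Box (not q and (not r and q))), w0
3. q or p, w0
4. Dia Box (not q and (not r and q)), w0
5. not Box (not q and (not r and q)), w0
6. p, w0
7. Box (not q and (not r and q)), w1
8. not (not q and (not r and q)), w2
9. not (not r and q), w2
10. not q, w2
Accessibility: w0Rw1, w0Rw2
Complete open branch: countermodel on a K-frame, so not valid in K.

T, S4, S5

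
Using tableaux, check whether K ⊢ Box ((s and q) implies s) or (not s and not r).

Tableau for the negation not (Box ((s and q) implies s) or (not s and not r)):
1. not (Box ((s and q) implies s) or (not s and not r)), w0
2. not Box ((s and q) implies s), w0
3. not (not s and not r), w0
4. r, w0
5. not ((s and q) implies s), w1
6. s and q, w1
7. not s, w1
8. s, w1
9. q, w1
Accessibility: w0Rw1
Branch closes: s and not s both at w1.
All branches of the negation close; one closing branch shown above.

Valid in K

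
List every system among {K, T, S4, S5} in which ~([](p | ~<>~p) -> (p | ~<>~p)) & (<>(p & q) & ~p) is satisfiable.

K

T-tableau for the formula:
1. ~([](p | ~<>~p) -> (p | ~<>~p)) & (<>(p & q) & ~p), 0
2. ~([](p | ~<>~p) -> (p | ~<>~p)), 0   [&-rule on 1]
3. <>(p & q) & ~p, 0   [&-rule on 1]
4. [](p | ~<>~p), 0   [~->-rule on 2]
5. ~(p | ~<>~p), 0   [~->-rule on 2]
6. <>(p & q), 0   [&-rule on 3]
7. ~p, 0   [&-rule on 3]
8. <>~p, 0   [~|-rule on 5]
9. p | ~<>~p, 0   [[]-rule on 4 via 0R0]
10. ~<>~p, 0   [|-rule on 9 (branches; this branch)]
11. p, 0   [~<>-rule on 10 via 0R0]
Accessibility: 0R0
Branch closes: p and ~p both at 0.
Every branch closes (one shown): unsatisfiable in T, hence also in S4, S5 (every S4/S5-frame is a T-frame).
K-tableau for the formula:
1. ~([](p | ~<>~p) -> (p | ~<>~p)) & (<>(p & q) & ~p), 0
2. ~([](p | ~<>~p) -> (p | ~<>~p)), 0   [&-rule on 1]
3. <>(p & q) & ~p, 0   [&-rule on 1]
4. [](p | ~<>~p), 0   [~->-rule on 2]
5. ~(p | ~<>~p), 0   [~->-rule on 2]
6. <>(p & q), 0   [&-rule on 3]
7. ~p, 0   [&-rule on 3]
8. <>~p, 0   [~|-rule on 5]
9. p & q, 1   [<>-rule on 6: fresh world 1, 0R1]
10. p, 1   [&-rule on 9]
11. q, 1   [&-rule on 9]
12. p | ~<>~p, 1   [[]-rule on 4 via 0R1]
13. ~<>~p, 1   [|-rule on 12 (branches; this branch)]
14. ~p, 2   [<>-rule on 8: fresh world 2, 0R2]
15. p | ~<>~p, 2   [[]-rule on 4 via 0R2]
16. ~<>~p, 2   [|-rule on 15 (branches; this branch)]
Accessibility: 0R1, 0R2
Complete open branch: satisfiable in K.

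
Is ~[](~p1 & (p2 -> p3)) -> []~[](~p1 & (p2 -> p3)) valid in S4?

Not valid

Tableau for the negation ~(~[](~p1 & (p2 -> p3)) -> []~[](~p1 & (p2 -> p3))):
1. ~(~[](~p1 & (p2 -> p3)) -> []~[](~p1 & (p2 -> p3))), w0
2. ~[](~p1 & (p2 -> p3)), w0   [~->-rule on 1]
3. ~[]~[](~p1 & (p2 -> p3)), w0   [~->-rule on 1]
4. ~(~p1 & (p2 -> p3)), w1   [~[]-rule on 2: fresh world w1, w0Rw1]
5. ~(p2 -> p3), w1   [~&-rule on 4 (branches; this branch)]
6. p2, w1   [~->-rule on 5]
7. ~p3, w1   [~->-rule on 5]
8. [](~p1 & (p2 -> p3)), w2   [~[]-rule on 3: fresh world w2, w0Rw2]
9. ~p1 & (p2 -> p3), w2   [[]-rule on 8 via w2Rw2]
10. ~p1, w2   [&-rule on 9]
11. p2 -> p3, w2   [&-rule on 9]
12. p3, w2   [->-rule on 11 (branches; this branch)]
Accessibility: w0Rw0, w0Rw1, w0Rw2, w1Rw1, w2Rw2
The negation has an open branch (countermodel exists).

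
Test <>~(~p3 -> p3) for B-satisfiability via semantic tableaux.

Yes, satisfiable

1. <>~(~p3 -> p3), u
2. ~(~p3 -> p3), v
3. ~p3, v
Accessibility: uRu, uRv, vRu, vRv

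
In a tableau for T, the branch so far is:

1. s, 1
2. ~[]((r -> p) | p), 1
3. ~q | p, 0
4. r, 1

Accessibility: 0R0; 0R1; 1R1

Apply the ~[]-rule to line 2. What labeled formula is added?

a fresh world 2 with 1R2, and ~((r -> p) | p) at 2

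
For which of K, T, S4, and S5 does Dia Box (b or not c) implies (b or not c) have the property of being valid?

S5

S5-tableau for the negation not (Dia Box (b or not c) implies (b or not c)):
1. not (Dia Box (b or not c) implies (b or not c)), u
2. Dia Box (b or not c), u   [neg-implies-rule on 1]
3. not (b or not c), u   [neg-implies-rule on 1]
4. not b, u   [neg-or-rule on 3]
5. c, u   [neg-or-rule on 3]
6. Box (b or not c), v   [Dia-rule on 2: fresh world v, uRv]
7. b or not c, u   [Box-rule on 6 via vRu]
8. b or not c, v   [Box-rule on 6 via vRv]
9. not c, u   [or-rule on 7 (branches; this branch)]
Accessibility: uRu, uRv, vRu, vRv
Branch closes: c and not c both at u.
Every branch closes (one shown): valid in S5.
S4-tableau for the negation not (Dia Box (b or not c) implies (b or not c)):
1. not (Dia Box (b or not c) implies (b or not c)), u
2. Dia Box (b or not c), u   [neg-implies-rule on 1]
3. not (b or not c), u   [neg-implies-rule on 1]
4. not b, u   [neg-or-rule on 3]
5. c, u   [neg-or-rule on 3]
6. Box (b or not c), v   [Dia-rule on 2: fresh world v, uRv]
7. b or not c, v   [Box-rule on 6 via vRv]
8. not c, v   [or-rule on 7 (branches; this branch)]
Accessibility: uRu, uRv, vRv
Complete open branch: countermodel on an S4-frame, so not valid in S4, nor in K, T (the same frame is also a K-frame and a T-frame).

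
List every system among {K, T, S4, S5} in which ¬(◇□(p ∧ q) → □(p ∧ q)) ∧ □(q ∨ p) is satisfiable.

K, T, S4

S4-tableau for the formula:
1. ¬(◇□(p ∧ q) → □(p ∧ q)) ∧ □(q ∨ p), 0
2. ¬(◇□(p ∧ q) → □(p ∧ q)), 0   [∧-rule on 1]
3. □(q ∨ p), 0   [∧-rule on 1]
4. ◇□(p ∧ q), 0   [¬→-rule on 2]
5. ¬□(p ∧ q), 0   [¬→-rule on 2]
6. q ∨ p, 0   [□-rule on 3 via 0R0]
7. p, 0   [∨-rule on 6 (branches; this branch)]
8. □(p ∧ q), 1   [◇-rule on 4: fresh world 1, 0R1]
9. q ∨ p, 1   [□-rule on 3 via 0R1]
10. p ∧ q, 1   [□-rule on 8 via 1R1]
11. p, 1   [∧-rule on 10]
12. q, 1   [∧-rule on 10]
13. ¬(p ∧ q), 2   [¬□-rule on 5: fresh world 2, 0R2]
14. q ∨ p, 2   [□-rule on 3 via 0R2]
15. ¬q, 2   [¬∧-rule on 13 (branches; this branch)]
16. p, 2   [∨-rule on 14 (branches; this branch)]
Accessibility: 0R0, 0R1, 0R2, 1R1, 2R2
Complete open branch: satisfiable in S4, hence also in K, T (this S4-model is also a K-model and a T-model).
S5-tableau for the formula:
1. ¬(◇□(p ∧ q) → □(p ∧ q)) ∧ □(q ∨ p), 0
2. ¬(◇□(p ∧ q) → □(p ∧ q)), 0   [∧-rule on 1]
3. □(q ∨ p), 0   [∧-rule on 1]
4. ◇□(p ∧ q), 0   [¬→-rule on 2]
5. ¬□(p ∧ q), 0   [¬→-rule on 2]
6. q ∨ p, 0   [□-rule on 3 via 0R0]
7. p, 0   [∨-rule on 6 (branches; this branch)]
8. □(p ∧ q), 1   [◇-rule on 4: fresh world 1, 0R1]
9. q ∨ p, 1   [□-rule on 3 via 0R1]
10. p ∧ q, 0   [□-rule on 8 via 1R0]
11. q, 0   [∧-rule on 10]
12. p ∧ q, 1   [□-rule on 8 via 1R1]
13. p, 1   [∧-rule on 12]
14. q, 1   [∧-rule on 12]
15. ¬(p ∧ q), 2   [¬□-rule on 5: fresh world 2, 0R2]
16. q ∨ p, 2   [□-rule on 3 via 0R2]
17. p ∧ q, 2   [□-rule on 8 via 1R2]
18. p, 2   [∧-rule on 17]
19. q, 2   [∧-rule on 17]
20. ¬q, 2   [¬∧-rule on 15 (branches; this branch)]
Accessibility: 0R0, 0R1, 0R2, 1R0, 1R1, 1R2, 2R0, 2R1, 2R2
Branch closes: q and ¬q both at 2.
Every branch closes (one shown): unsatisfiable in S5.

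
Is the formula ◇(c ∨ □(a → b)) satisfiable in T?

Satisfiable

1. ◇(c ∨ □(a → b)), u
2. c ∨ □(a → b), v
3. □(a → b), v
4. a → b, v
5. b, v
Accessibility: uRu, uRv, vRv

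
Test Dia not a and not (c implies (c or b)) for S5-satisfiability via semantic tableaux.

No, unsatisfiable

1. Dia not a and not (c implies (c or b)), 0
2. Dia not a, 0
3. not (c implies (c or b)), 0
4. c, 0
5. not (c or b), 0
6. not c, 0
7. not b, 0
Accessibility: 0R0
Branch closes: c and not c both at 0.
All branches of the tableau close; one closing branch shown above.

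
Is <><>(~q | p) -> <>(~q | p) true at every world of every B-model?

Tableau for the negation ~(<><>(~q | p) -> <>(~q | p)):
1. ~(<><>(~q | p) -> <>(~q | p)), u
2. <><>(~q | p), u   [~->-rule on 1]
3. ~<>(~q | p), u   [~->-rule on 1]
4. ~(~q | p), u   [~<>-rule on 3 via uRu]
5. q, u   [~|-rule on 4]
6. ~p, u   [~|-rule on 4]
7. <>(~q | p), v   [<>-rule on 2: fresh world v, uRv]
8. ~(~q | p), v   [~<>-rule on 3 via uRv]
9. q, v   [~|-rule on 8]
10. ~p, v   [~|-rule on 8]
11. ~q | p, w   [<>-rule on 7: fresh world w, vRw]
12. p, w   [|-rule on 11 (branches; this branch)]
Accessibility: uRu, uRv, vRu, vRv, vRw, wRv, wRw
The negation has an open branch (countermodel exists).

Not valid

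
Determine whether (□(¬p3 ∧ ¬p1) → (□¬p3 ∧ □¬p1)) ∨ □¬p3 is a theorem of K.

Tableau for the negation ¬((□(¬p3 ∧ ¬p1) → (□¬p3 ∧ □¬p1)) ∨ □¬p3):
1. ¬((□(¬p3 ∧ ¬p1) → (□¬p3 ∧ □¬p1)) ∨ □¬p3), w0
2. ¬(□(¬p3 ∧ ¬p1) → (□¬p3 ∧ □¬p1)), w0
3. ¬□¬p3, w0
4. □(¬p3 ∧ ¬p1), w0
5. ¬(□¬p3 ∧ □¬p1), w0
6. ¬□¬p1, w0
7. p3, w1
8. ¬p3 ∧ ¬p1, w1
9. ¬p3, w1
10. ¬p1, w1
Accessibility: w0Rw1
Branch closes: p3 and ¬p3 both at w1.
All branches of the negation close; one closing branch shown above.

Valid in K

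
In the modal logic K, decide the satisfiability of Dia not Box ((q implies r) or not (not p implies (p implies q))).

1. Dia not Box ((q implies r) or not (not p implies (p implies q))), w0
2. not Box ((q implies r) or not (not p implies (p implies q))), w1
3. not ((q implies r) or not (not p implies (p implies q))), w2
4. not (q implies r), w2
5. not p implies (p implies q), w2
6. q, w2
7. not r, w2
8. p implies q, w2
Accessibility: w0Rw1, w1Rw2

Satisfiable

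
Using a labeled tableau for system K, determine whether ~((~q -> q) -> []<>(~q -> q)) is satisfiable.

1. ~((~q -> q) -> []<>(~q -> q)), 0
2. ~q -> q, 0
3. ~[]<>(~q -> q), 0
4. q, 0
5. ~<>(~q -> q), 1
Accessibility: 0R1

Yes, satisfiable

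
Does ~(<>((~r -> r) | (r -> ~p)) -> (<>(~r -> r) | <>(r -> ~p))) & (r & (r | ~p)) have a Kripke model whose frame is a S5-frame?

1. ~(<>((~r -> r) | (r -> ~p)) -> (<>(~r -> r) | <>(r -> ~p))) & (r & (r | ~p)), u
2. ~(<>((~r -> r) | (r -> ~p)) -> (<>(~r -> r) | <>(r -> ~p))), u   [&-rule on 1]
3. r & (r | ~p), u   [&-rule on 1]
4. <>((~r -> r) | (r -> ~p)), u   [~->-rule on 2]
5. ~(<>(~r -> r) | <>(r -> ~p)), u   [~->-rule on 2]
6. r, u   [&-rule on 3]
7. r | ~p, u   [&-rule on 3]
8. ~<>(~r -> r), u   [~|-rule on 5]
9. ~<>(r -> ~p), u   [~|-rule on 5]
10. ~(~r -> r), u   [~<>-rule on 8 via uRu]
11. ~r, u   [~->-rule on 10]
Accessibility: uRu
Branch closes: r and ~r both at u.
(One branch shown.) All branches close.

Unsatisfiable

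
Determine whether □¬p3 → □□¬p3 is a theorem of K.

No, not valid

Tableau for the negation ¬(□¬p3 → □□¬p3):
1. ¬(□¬p3 → □□¬p3), u
2. □¬p3, u
3. ¬□□¬p3, u
4. ¬□¬p3, v
5. ¬p3, v
6. p3, w
Accessibility: uRv, vRw
The negation has an open branch (countermodel exists).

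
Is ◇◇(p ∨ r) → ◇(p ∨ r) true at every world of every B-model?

Not valid

Tableau for the negation ¬(◇◇(p ∨ r) → ◇(p ∨ r)):
1. ¬(◇◇(p ∨ r) → ◇(p ∨ r)), u
2. ◇◇(p ∨ r), u   [¬→-rule on 1]
3. ¬◇(p ∨ r), u   [¬→-rule on 1]
4. ¬(p ∨ r), u   [¬◇-rule on 3 via uRu]
5. ¬p, u   [¬∨-rule on 4]
6. ¬r, u   [¬∨-rule on 4]
7. ◇(p ∨ r), v   [◇-rule on 2: fresh world v, uRv]
8. ¬(p ∨ r), v   [¬◇-rule on 3 via uRv]
9. ¬p, v   [¬∨-rule on 8]
10. ¬r, v   [¬∨-rule on 8]
11. p ∨ r, w   [◇-rule on 7: fresh world w, vRw]
12. r, w   [∨-rule on 11 (branches; this branch)]
Accessibility: uRu, uRv, vRu, vRv, vRw, wRv, wRw
The negation has an open branch (countermodel exists).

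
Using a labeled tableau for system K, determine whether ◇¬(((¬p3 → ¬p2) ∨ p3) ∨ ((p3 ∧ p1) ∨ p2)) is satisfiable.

No, unsatisfiable

1. ◇¬(((¬p3 → ¬p2) ∨ p3) ∨ ((p3 ∧ p1) ∨ p2)), w0
2. ¬(((¬p3 → ¬p2) ∨ p3) ∨ ((p3 ∧ p1) ∨ p2)), w1
3. ¬((¬p3 → ¬p2) ∨ p3), w1
4. ¬((p3 ∧ p1) ∨ p2), w1
5. ¬(¬p3 → ¬p2), w1
6. ¬p3, w1
7. ¬(p3 ∧ p1), w1
8. ¬p2, w1
9. p2, w1
Accessibility: w0Rw1
Branch closes: p2 and ¬p2 both at w1.
All branches of the tableau close; one closing branch shown above.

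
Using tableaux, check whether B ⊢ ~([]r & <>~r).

Tableau for the negation []r & <>~r:
1. []r & <>~r, w0
2. []r, w0
3. <>~r, w0
4. r, w0
5. ~r, w1
6. r, w1
Accessibility: w0Rw0, w0Rw1, w1Rw0, w1Rw1
Branch closes: r and ~r both at w1.
Every branch of the negation's tableau closes; the branch above is one of them.

Valid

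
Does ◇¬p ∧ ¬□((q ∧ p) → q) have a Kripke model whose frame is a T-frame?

1. ◇¬p ∧ ¬□((q ∧ p) → q), w0
2. ◇¬p, w0
3. ¬□((q ∧ p) → q), w0
4. ¬p, w1
5. ¬((q ∧ p) → q), w2
6. q ∧ p, w2
7. ¬q, w2
8. q, w2
9. p, w2
Accessibility: w0Rw0, w0Rw1, w0Rw2, w1Rw1, w2Rw2
Branch closes: q and ¬q both at w2.
All branches of the tableau close; one closing branch shown above.

Unsatisfiable (every branch closes)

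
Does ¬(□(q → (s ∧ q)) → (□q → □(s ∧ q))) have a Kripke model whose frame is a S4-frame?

1. ¬(□(q → (s ∧ q)) → (□q → □(s ∧ q))), u
2. □(q → (s ∧ q)), u
3. ¬(□q → □(s ∧ q)), u
4. □q, u
5. ¬□(s ∧ q), u
6. q → (s ∧ q), u
7. q, u
8. s ∧ q, u
9. s, u
10. ¬(s ∧ q), v
11. q → (s ∧ q), v
12. q, v
13. ¬s, v
14. s ∧ q, v
15. s, v
Accessibility: uRu, uRv, vRv
Branch closes: s and ¬s both at v.
(One branch shown.) All branches close.

Unsatisfiable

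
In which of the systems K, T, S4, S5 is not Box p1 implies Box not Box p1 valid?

S5-tableau for the negation not (not Box p1 implies Box not Box p1):
1. not (not Box p1 implies Box not Box p1), u
2. not Box p1, u
3. not Box not Box p1, u
4. not p1, v
5. Box p1, w
6. p1, u
7. p1, v
Accessibility: uRu, uRv, uRw, vRu, vRv, vRw, wRu, wRv, wRw
Branch closes: p1 and not p1 both at v.
Every branch closes (one shown): valid in S5.
S4-tableau for the negation not (not Box p1 implies Box not Box p1):
1. not (not Box p1 implies Box not Box p1), u
2. not Box p1, u
3. not Box not Box p1, u
4. not p1, v
5. Box p1, w
6. p1, w
Accessibility: uRu, uRv, uRw, vRv, wRw
Complete open branch: countermodel on an S4-frame, so not valid in S4, nor in K, T (the same frame is also a K-frame and a T-frame).

S5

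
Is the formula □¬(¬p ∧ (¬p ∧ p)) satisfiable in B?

Satisfiable (open branch found)

1. □¬(¬p ∧ (¬p ∧ p)), u
2. ¬(¬p ∧ (¬p ∧ p)), u   [□-rule on 1 via uRu]
3. ¬(¬p ∧ p), u   [¬∧-rule on 2 (branches; this branch)]
4. ¬p, u   [¬∧-rule on 3 (branches; this branch)]
Accessibility: uRu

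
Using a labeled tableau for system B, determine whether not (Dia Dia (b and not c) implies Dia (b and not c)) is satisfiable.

1. not (Dia Dia (b and not c) implies Dia (b and not c)), u
2. Dia Dia (b and not c), u   [neg-implies-rule on 1]
3. not Dia (b and not c), u   [neg-implies-rule on 1]
4. not (b and not c), u   [neg-Dia-rule on 3 via uRu]
5. c, u   [neg-and-rule on 4 (branches; this branch)]
6. Dia (b and not c), v   [Dia-rule on 2: fresh world v, uRv]
7. not (b and not c), v   [neg-Dia-rule on 3 via uRv]
8. c, v   [neg-and-rule on 7 (branches; this branch)]
9. b and not c, w   [Dia-rule on 6: fresh world w, vRw]
10. b, w   [and-rule on 9]
11. not c, w   [and-rule on 9]
Accessibility: uRu, uRv, vRu, vRv, vRw, wRv, wRw

Satisfiable (open branch found)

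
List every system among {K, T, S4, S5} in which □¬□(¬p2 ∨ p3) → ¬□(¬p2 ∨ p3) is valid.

T, S4, S5

K-tableau for the negation ¬(□¬□(¬p2 ∨ p3) → ¬□(¬p2 ∨ p3)):
1. ¬(□¬□(¬p2 ∨ p3) → ¬□(¬p2 ∨ p3)), w0
2. □¬□(¬p2 ∨ p3), w0   [¬→-rule on 1]
3. □(¬p2 ∨ p3), w0   [¬→-rule on 1]
Complete open branch: countermodel on a K-frame, so not valid in K.
T-tableau for the negation ¬(□¬□(¬p2 ∨ p3) → ¬□(¬p2 ∨ p3)):
1. ¬(□¬□(¬p2 ∨ p3) → ¬□(¬p2 ∨ p3)), w0
2. □¬□(¬p2 ∨ p3), w0   [¬→-rule on 1]
3. □(¬p2 ∨ p3), w0   [¬→-rule on 1]
4. ¬□(¬p2 ∨ p3), w0   [□-rule on 2 via w0Rw0]
5. ¬p2 ∨ p3, w0   [□-rule on 3 via w0Rw0]
6. p3, w0   [∨-rule on 5 (branches; this branch)]
7. ¬(¬p2 ∨ p3), w1   [¬□-rule on 4: fresh world w1, w0Rw1]
8. p2, w1   [¬∨-rule on 7]
9. ¬p3, w1   [¬∨-rule on 7]
10. ¬□(¬p2 ∨ p3), w1   [□-rule on 2 via w0Rw1]
11. ¬p2 ∨ p3, w1   [□-rule on 3 via w0Rw1]
12. p3, w1   [∨-rule on 11 (branches; this branch)]
Accessibility: w0Rw0, w0Rw1, w1Rw1
Branch closes: p3 and ¬p3 both at w1.
Every branch closes (one shown): valid in T, hence also in S4, S5 (every theorem of T is a theorem of S4 and S5).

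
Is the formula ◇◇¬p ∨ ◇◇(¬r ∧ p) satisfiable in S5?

1. ◇◇¬p ∨ ◇◇(¬r ∧ p), 0
2. ◇◇(¬r ∧ p), 0
3. ◇(¬r ∧ p), 1
4. ¬r ∧ p, 2
5. ¬r, 2
6. p, 2
Accessibility: 0R0, 0R1, 0R2, 1R0, 1R1, 1R2, 2R0, 2R1, 2R2

Satisfiable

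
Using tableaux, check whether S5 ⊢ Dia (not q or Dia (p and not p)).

Tableau for the negation not Dia (not q or Dia (p and not p)):
1. not Dia (not q or Dia (p and not p)), w0
2. not (not q or Dia (p and not p)), w0
3. q, w0
4. not Dia (p and not p), w0
5. not (p and not p), w0
6. p, w0
Accessibility: w0Rw0
The negation has an open branch (countermodel exists).

Invalid (countermodel exists)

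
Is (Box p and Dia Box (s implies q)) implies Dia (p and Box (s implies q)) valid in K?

Tableau for the negation not ((Box p and Dia Box (s implies q)) implies Dia (p and Box (s implies q))):
1. not ((Box p and Dia Box (s implies q)) implies Dia (p and Box (s implies q))), u
2. Box p and Dia Box (s implies q), u
3. not Dia (p and Box (s implies q)), u
4. Box p, u
5. Dia Box (s implies q), u
6. Box (s implies q), v
7. not (p and Box (s implies q)), v
8. p, v
9. not Box (s implies q), v
10. not (s implies q), w
11. s, w
12. not q, w
13. s implies q, w
14. q, w
Accessibility: uRv, vRw
Branch closes: q and not q both at w.
All branches of the negation close; one closing branch shown above.

Valid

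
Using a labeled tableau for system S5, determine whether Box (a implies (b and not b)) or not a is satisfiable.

Satisfiable (open branch found)

1. Box (a implies (b and not b)) or not a, 0
2. not a, 0
Accessibility: 0R0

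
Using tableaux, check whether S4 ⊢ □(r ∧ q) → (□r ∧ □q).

Valid

Tableau for the negation ¬(□(r ∧ q) → (□r ∧ □q)):
1. ¬(□(r ∧ q) → (□r ∧ □q)), u
2. □(r ∧ q), u
3. ¬(□r ∧ □q), u
4. r ∧ q, u
5. r, u
6. q, u
7. ¬□q, u
8. ¬q, v
9. r ∧ q, v
10. r, v
11. q, v
Accessibility: uRu, uRv, vRv
Branch closes: q and ¬q both at v.
All branches of the negation close; one closing branch shown above.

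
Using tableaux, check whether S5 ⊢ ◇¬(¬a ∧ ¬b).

Tableau for the negation ¬◇¬(¬a ∧ ¬b):
1. ¬◇¬(¬a ∧ ¬b), w0
2. ¬a ∧ ¬b, w0
3. ¬a, w0
4. ¬b, w0
Accessibility: w0Rw0
The negation has an open branch (countermodel exists).

Not valid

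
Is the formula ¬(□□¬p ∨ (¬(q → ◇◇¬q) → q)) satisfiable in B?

Unsatisfiable (every branch closes)

1. ¬(□□¬p ∨ (¬(q → ◇◇¬q) → q)), w0
2. ¬□□¬p, w0
3. ¬(¬(q → ◇◇¬q) → q), w0
4. ¬(q → ◇◇¬q), w0
5. ¬q, w0
6. q, w0
7. ¬◇◇¬q, w0
Accessibility: w0Rw0
Branch closes: q and ¬q both at w0.
All branches of the tableau close; one closing branch shown above.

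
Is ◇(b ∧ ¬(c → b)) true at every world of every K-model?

Tableau for the negation ¬◇(b ∧ ¬(c → b)):
1. ¬◇(b ∧ ¬(c → b)), 0
The negation has an open branch (countermodel exists).

No, not valid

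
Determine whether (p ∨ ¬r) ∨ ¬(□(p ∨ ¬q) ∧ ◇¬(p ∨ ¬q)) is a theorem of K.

Tableau for the negation ¬((p ∨ ¬r) ∨ ¬(□(p ∨ ¬q) ∧ ◇¬(p ∨ ¬q))):
1. ¬((p ∨ ¬r) ∨ ¬(□(p ∨ ¬q) ∧ ◇¬(p ∨ ¬q))), w0
2. ¬(p ∨ ¬r), w0
3. □(p ∨ ¬q) ∧ ◇¬(p ∨ ¬q), w0
4. ¬p, w0
5. r, w0
6. □(p ∨ ¬q), w0
7. ◇¬(p ∨ ¬q), w0
8. ¬(p ∨ ¬q), w1
9. ¬p, w1
10. q, w1
11. p ∨ ¬q, w1
12. ¬q, w1
Accessibility: w0Rw1
Branch closes: q and ¬q both at w1.
All branches of the negation close; one closing branch shown above.

Valid in K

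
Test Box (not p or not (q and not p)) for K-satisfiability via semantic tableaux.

1. Box (not p or not (q and not p)), w0

Satisfiable (open branch found)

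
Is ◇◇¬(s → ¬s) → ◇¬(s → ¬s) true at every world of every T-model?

Tableau for the negation ¬(◇◇¬(s → ¬s) → ◇¬(s → ¬s)):
1. ¬(◇◇¬(s → ¬s) → ◇¬(s → ¬s)), w0
2. ◇◇¬(s → ¬s), w0
3. ¬◇¬(s → ¬s), w0
4. s → ¬s, w0
5. ¬s, w0
6. ◇¬(s → ¬s), w1
7. s → ¬s, w1
8. ¬s, w1
9. ¬(s → ¬s), w2
10. s, w2
Accessibility: w0Rw0, w0Rw1, w1Rw1, w1Rw2, w2Rw2
The negation has an open branch (countermodel exists).

No, not valid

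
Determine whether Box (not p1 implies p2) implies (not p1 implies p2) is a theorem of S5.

Valid

Tableau for the negation not (Box (not p1 implies p2) implies (not p1 implies p2)):
1. not (Box (not p1 implies p2) implies (not p1 implies p2)), w0
2. Box (not p1 implies p2), w0
3. not (not p1 implies p2), w0
4. not p1, w0
5. not p2, w0
6. not p1 implies p2, w0
7. p2, w0
Accessibility: w0Rw0
Branch closes: p2 and not p2 both at w0.
Every branch of the negation's tableau closes; the branch above is one of them.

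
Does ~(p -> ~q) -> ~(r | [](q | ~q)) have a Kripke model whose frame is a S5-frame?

Satisfiable (open branch found)

1. ~(p -> ~q) -> ~(r | [](q | ~q)), w0
2. p -> ~q, w0   [->-rule on 1 (branches; this branch)]
3. ~q, w0   [->-rule on 2 (branches; this branch)]
Accessibility: w0Rw0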